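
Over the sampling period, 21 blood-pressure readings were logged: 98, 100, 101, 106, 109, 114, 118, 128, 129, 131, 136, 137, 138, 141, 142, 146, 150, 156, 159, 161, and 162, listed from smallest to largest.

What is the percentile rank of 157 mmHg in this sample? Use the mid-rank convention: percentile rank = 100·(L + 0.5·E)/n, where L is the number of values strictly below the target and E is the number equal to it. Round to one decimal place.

85.7

Count below 157: L = 18; count equal: E = 0; n = 21.
Percentile rank = 100·(18 + 0.5·0)/21 = 100·18/21 = 85.71.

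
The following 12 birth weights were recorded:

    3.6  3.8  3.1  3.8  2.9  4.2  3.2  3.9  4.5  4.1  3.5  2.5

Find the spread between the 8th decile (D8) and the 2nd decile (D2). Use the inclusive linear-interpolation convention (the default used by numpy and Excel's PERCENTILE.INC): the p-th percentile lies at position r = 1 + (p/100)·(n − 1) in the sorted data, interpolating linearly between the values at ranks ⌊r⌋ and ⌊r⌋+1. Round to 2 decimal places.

Sorted: 2.5, 2.9, 3.1, 3.2, 3.5, 3.6, 3.8, 3.8, 3.9, 4.1, 4.2, 4.5.
n = 12.
P20: r = 3.2; ranks 3–4 are 3.1, 3.2; interpolating gives 3.12.
P80: r = 9.8; ranks 9–10 are 3.9, 4.1; interpolating gives 4.06.
Difference: 4.06 − 3.12 = 0.94.

0.94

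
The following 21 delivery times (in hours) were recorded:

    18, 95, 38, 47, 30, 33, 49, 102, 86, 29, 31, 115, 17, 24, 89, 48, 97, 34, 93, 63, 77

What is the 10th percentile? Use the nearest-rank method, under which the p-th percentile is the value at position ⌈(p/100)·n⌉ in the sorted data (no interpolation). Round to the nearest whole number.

Sorted: 17, 18, 24, 29, 30, 31, 33, 34, 38, 47, 48, 49, 63, 77, 86, 89, 93, 95, 97, 102, 115.
n = 21.
Position = ⌈10/100 · 21⌉ = ⌈2.1⌉ = 3.
The value at rank 3 is 24.

24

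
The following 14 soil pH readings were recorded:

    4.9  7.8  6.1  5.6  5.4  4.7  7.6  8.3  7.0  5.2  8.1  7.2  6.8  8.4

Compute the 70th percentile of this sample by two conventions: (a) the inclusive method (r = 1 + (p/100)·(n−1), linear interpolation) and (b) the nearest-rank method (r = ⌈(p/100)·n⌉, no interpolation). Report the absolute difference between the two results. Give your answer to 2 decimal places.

0.02

Sorted: 4.7, 4.9, 5.2, 5.4, 5.6, 6.1, 6.8, 7.0, 7.2, 7.6, 7.8, 8.1, 8.3, 8.4.
n = 14.
(a) r = 10.1; between ranks 10 (7.6) and 11 (7.8): 7.62.
(b) the nearest-rank method: rank 10 → 7.6.
|7.62 − 7.6| = 0.02.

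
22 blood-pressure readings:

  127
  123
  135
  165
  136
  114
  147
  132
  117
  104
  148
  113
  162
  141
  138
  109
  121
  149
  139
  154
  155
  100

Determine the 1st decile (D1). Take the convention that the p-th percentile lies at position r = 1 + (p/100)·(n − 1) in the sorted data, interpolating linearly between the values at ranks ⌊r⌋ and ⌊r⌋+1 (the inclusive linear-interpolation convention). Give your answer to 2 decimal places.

109.40

Sorted: 100, 104, 109, 113, 114, 117, 121, 123, 127, 132, 135, 136, 138, 139, 141, 147, 148, 149, 154, 155, 162, 165.
n = 22.
r = 1 + (10/100)·(22 − 1) = 1 + 2.1 = 3.1.
Rank 3 is 109 and rank 4 is 113.
Interpolate: 109 + 0.1·(113 − 109) = 109 + 0.1·4 = 109.4.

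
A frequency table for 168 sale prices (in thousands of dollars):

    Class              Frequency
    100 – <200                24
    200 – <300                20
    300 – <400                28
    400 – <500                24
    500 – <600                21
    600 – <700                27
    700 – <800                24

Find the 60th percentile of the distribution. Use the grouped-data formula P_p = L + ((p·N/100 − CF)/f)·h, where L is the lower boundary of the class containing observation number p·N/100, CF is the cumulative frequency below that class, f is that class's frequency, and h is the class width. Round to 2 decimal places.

522.86

N = 168; target position k = 60/100 · 168 = 100.8.
Cumulative frequencies: 24, 44, 72, 96, 117, 144, 168.
Observation 100.8 falls in the class 500 – <600.
L = 500, CF = 96, f = 21, h = 100.
P60 = 500 + ((100.8 − 96)/21)·100 = 500 + 22.8571 = 522.857.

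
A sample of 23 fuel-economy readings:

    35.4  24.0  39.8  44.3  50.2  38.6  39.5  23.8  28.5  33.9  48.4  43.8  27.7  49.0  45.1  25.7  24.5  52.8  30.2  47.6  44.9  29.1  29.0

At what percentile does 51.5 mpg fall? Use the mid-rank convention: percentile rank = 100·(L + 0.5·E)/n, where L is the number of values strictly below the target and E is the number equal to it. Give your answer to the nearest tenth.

95.7

Sorted: 23.8, 24.0, 24.5, 25.7, 27.7, 28.5, 29.0, 29.1, 30.2, 33.9, 35.4, 38.6, 39.5, 39.8, 43.8, 44.3, 44.9, 45.1, 47.6, 48.4, 49.0, 50.2, 52.8.
Count below 51.5: L = 22; count equal: E = 0; n = 23.
Percentile rank = 100·(22 + 0.5·0)/23 = 100·22/23 = 95.65.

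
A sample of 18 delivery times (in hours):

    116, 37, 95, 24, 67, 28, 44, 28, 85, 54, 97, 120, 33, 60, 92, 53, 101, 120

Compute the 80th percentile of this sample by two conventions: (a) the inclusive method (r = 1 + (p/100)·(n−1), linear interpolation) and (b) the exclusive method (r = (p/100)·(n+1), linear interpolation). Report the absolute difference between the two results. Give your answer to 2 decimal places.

4.60

Sorted: 24, 28, 28, 33, 37, 44, 53, 54, 60, 67, 85, 92, 95, 97, 101, 116, 120, 120.
n = 18.
(a) r = 14.6; between ranks 14 (97) and 15 (101): 99.4.
(b) r = 15.2; between ranks 15 (101) and 16 (116): 104.
|99.4 − 104| = 4.6.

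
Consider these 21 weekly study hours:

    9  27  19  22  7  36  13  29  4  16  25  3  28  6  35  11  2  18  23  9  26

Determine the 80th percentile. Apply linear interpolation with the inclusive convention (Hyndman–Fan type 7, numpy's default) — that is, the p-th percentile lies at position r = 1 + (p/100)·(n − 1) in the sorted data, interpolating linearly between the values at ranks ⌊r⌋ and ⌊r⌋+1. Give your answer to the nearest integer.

27

Sorted: 2, 3, 4, 6, 7, 9, 9, 11, 13, 16, 18, 19, 22, 23, 25, 26, 27, 28, 29, 35, 36.
n = 21.
r = 1 + (80/100)·(21 − 1) = 1 + 16 = 17.
r is an integer, so P80 is the value at rank 17: 27.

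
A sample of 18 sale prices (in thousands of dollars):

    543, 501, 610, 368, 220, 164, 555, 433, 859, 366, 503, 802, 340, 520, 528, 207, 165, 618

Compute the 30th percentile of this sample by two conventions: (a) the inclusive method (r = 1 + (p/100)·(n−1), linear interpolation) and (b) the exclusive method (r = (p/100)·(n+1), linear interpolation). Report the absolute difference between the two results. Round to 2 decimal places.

Sorted: 164, 165, 207, 220, 340, 366, 368, 433, 501, 503, 520, 528, 543, 555, 610, 618, 802, 859.
n = 18.
(a) r = 6.1; between ranks 6 (366) and 7 (368): 366.2.
(b) r = 5.7; between ranks 5 (340) and 6 (366): 358.2.
|366.2 − 358.2| = 8.

8.00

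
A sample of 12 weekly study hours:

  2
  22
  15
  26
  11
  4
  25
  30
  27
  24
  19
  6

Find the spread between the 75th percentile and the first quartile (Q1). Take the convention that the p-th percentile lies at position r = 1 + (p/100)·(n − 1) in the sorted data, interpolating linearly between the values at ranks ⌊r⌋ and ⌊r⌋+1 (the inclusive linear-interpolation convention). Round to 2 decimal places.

15.50

Sorted: 2, 4, 6, 11, 15, 19, 22, 24, 25, 26, 27, 30.
n = 12.
P25: r = 3.75; ranks 3–4 are 6, 11; interpolating gives 9.75.
P75: r = 9.25; ranks 9–10 are 25, 26; interpolating gives 25.25.
Difference: 25.25 − 9.75 = 15.5.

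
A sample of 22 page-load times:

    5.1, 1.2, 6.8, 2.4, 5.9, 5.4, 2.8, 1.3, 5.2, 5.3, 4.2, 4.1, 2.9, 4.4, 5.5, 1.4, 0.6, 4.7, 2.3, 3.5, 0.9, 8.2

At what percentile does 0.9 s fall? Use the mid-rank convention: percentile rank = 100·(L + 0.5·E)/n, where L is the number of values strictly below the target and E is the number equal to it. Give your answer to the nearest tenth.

6.8

Sorted: 0.6, 0.9, 1.2, 1.3, 1.4, 2.3, 2.4, 2.8, 2.9, 3.5, 4.1, 4.2, 4.4, 4.7, 5.1, 5.2, 5.3, 5.4, 5.5, 5.9, 6.8, 8.2.
Count below 0.9: L = 1; count equal: E = 1; n = 22.
Percentile rank = 100·(1 + 0.5·1)/22 = 100·1.5/22 = 6.818.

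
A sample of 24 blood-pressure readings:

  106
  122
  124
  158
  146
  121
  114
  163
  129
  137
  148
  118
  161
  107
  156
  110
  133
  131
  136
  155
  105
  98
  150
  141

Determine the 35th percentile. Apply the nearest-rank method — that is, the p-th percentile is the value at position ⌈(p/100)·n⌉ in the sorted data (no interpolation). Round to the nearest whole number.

Sorted: 98, 105, 106, 107, 110, 114, 118, 121, 122, 124, 129, 131, 133, 136, 137, 141, 146, 148, 150, 155, 156, 158, 161, 163.
n = 24.
Position = ⌈35/100 · 24⌉ = ⌈8.4⌉ = 9.
The value at rank 9 is 122.

122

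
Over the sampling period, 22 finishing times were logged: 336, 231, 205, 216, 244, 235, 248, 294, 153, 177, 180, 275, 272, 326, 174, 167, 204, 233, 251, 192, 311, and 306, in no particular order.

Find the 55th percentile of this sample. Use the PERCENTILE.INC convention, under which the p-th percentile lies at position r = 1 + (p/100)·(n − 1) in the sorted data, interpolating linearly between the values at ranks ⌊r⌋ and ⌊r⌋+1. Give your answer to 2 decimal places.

239.95

Sorted: 153, 167, 174, 177, 180, 192, 204, 205, 216, 231, 233, 235, 244, 248, 251, 272, 275, 294, 306, 311, 326, 336.
n = 22.
r = 1 + (55/100)·(22 − 1) = 1 + 11.55 = 12.55.
Rank 12 is 235 and rank 13 is 244.
Interpolate: 235 + 0.55·(244 − 235) = 235 + 0.55·9 = 239.95.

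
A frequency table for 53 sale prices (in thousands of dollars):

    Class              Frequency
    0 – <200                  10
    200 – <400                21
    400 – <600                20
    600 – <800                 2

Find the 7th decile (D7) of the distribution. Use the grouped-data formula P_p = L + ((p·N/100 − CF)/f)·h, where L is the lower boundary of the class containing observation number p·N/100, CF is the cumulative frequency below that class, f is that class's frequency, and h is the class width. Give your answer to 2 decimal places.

N = 53; target position k = 70/100 · 53 = 37.1.
Cumulative frequencies: 10, 31, 51, 53.
Observation 37.1 falls in the class 400 – <600.
L = 400, CF = 31, f = 20, h = 200.
P70 = 400 + ((37.1 − 31)/20)·200 = 400 + 61 = 461.

461.00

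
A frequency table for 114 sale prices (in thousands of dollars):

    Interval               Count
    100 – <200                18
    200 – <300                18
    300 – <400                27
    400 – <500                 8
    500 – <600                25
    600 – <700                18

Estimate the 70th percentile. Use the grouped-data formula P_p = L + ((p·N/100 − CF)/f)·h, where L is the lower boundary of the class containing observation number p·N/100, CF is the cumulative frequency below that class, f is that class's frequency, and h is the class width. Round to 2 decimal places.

535.20

N = 114; target position k = 70/100 · 114 = 79.8.
Cumulative frequencies: 18, 36, 63, 71, 96, 114.
Observation 79.8 falls in the class 500 – <600.
L = 500, CF = 71, f = 25, h = 100.
P70 = 500 + ((79.8 − 71)/25)·100 = 500 + 35.2 = 535.2.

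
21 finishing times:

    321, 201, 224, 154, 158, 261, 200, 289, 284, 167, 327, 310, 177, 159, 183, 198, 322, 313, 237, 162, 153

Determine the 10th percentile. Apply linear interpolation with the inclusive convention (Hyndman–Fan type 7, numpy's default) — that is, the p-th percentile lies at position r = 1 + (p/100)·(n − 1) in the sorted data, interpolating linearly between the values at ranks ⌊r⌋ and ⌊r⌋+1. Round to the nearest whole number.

Sorted: 153, 154, 158, 159, 162, 167, 177, 183, 198, 200, 201, 224, 237, 261, 284, 289, 310, 313, 321, 322, 327.
n = 21.
r = 1 + (10/100)·(21 − 1) = 1 + 2 = 3.
r is an integer, so P10 is the value at rank 3: 158.

158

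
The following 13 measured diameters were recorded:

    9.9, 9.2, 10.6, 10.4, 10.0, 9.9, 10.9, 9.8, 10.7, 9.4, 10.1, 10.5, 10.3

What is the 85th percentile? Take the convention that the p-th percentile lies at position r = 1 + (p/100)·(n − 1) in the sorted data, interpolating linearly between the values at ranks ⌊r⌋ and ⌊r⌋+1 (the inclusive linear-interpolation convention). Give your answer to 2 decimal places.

Sorted: 9.2, 9.4, 9.8, 9.9, 9.9, 10.0, 10.1, 10.3, 10.4, 10.5, 10.6, 10.7, 10.9.
n = 13.
r = 1 + (85/100)·(13 − 1) = 1 + 10.2 = 11.2.
Rank 11 is 10.6 and rank 12 is 10.7.
Interpolate: 10.6 + 0.2·(10.7 − 10.6) = 10.6 + 0.2·0.1 = 10.62.

10.62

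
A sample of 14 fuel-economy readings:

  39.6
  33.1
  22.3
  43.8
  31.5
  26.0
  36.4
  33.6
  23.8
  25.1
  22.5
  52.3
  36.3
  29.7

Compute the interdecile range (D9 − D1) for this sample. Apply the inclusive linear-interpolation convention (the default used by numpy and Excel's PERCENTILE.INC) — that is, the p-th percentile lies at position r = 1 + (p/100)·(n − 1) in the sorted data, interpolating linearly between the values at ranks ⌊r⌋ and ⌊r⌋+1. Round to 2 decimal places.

Sorted: 22.3, 22.5, 23.8, 25.1, 26.0, 29.7, 31.5, 33.1, 33.6, 36.3, 36.4, 39.6, 43.8, 52.3.
n = 14.
P10: r = 2.3; ranks 2–3 are 22.5, 23.8; interpolating gives 22.89.
P90: r = 12.7; ranks 12–13 are 39.6, 43.8; interpolating gives 42.54.
Difference: 42.54 − 22.89 = 19.65.

19.65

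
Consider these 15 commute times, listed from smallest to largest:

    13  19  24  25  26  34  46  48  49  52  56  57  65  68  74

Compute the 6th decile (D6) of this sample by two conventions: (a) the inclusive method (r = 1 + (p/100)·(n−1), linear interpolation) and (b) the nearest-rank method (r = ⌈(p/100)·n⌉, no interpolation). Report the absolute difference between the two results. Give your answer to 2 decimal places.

n = 15.
(a) r = 9.4; between ranks 9 (49) and 10 (52): 50.2.
(b) the nearest-rank method: rank 9 → 49.
|50.2 − 49| = 1.2.

1.20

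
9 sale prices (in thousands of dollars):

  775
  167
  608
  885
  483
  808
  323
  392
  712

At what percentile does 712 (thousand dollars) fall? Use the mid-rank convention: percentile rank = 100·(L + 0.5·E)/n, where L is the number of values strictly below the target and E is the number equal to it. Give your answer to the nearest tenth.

Sorted: 167, 323, 392, 483, 608, 712, 775, 808, 885.
Count below 712: L = 5; count equal: E = 1; n = 9.
Percentile rank = 100·(5 + 0.5·1)/9 = 100·5.5/9 = 61.11.

61.1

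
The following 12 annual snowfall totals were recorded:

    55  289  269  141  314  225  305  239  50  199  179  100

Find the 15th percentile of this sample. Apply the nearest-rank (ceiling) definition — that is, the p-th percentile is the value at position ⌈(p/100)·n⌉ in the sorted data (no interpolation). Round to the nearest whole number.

Sorted: 50, 55, 100, 141, 179, 199, 225, 239, 269, 289, 305, 314.
n = 12.
Position = ⌈15/100 · 12⌉ = ⌈1.8⌉ = 2.
The value at rank 2 is 55.

55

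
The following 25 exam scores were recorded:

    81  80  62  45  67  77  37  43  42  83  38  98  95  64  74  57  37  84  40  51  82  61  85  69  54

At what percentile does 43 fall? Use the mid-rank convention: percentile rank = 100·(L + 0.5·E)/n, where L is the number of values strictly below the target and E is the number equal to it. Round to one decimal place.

Sorted: 37, 37, 38, 40, 42, 43, 45, 51, 54, 57, 61, 62, 64, 67, 69, 74, 77, 80, 81, 82, 83, 84, 85, 95, 98.
Count below 43: L = 5; count equal: E = 1; n = 25.
Percentile rank = 100·(5 + 0.5·1)/25 = 100·5.5/25 = 22.

22.0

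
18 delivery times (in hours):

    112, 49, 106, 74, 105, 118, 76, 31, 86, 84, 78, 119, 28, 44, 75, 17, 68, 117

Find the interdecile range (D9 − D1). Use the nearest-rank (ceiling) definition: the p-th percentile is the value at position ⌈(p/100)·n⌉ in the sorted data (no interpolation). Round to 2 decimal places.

Sorted: 17, 28, 31, 44, 49, 68, 74, 75, 76, 78, 84, 86, 105, 106, 112, 117, 118, 119.
n = 18.
P10: rank ⌈10/100·18⌉ = 2 → 28.
P90: rank ⌈90/100·18⌉ = 17 → 118.
Difference: 118 − 28 = 90.

90.00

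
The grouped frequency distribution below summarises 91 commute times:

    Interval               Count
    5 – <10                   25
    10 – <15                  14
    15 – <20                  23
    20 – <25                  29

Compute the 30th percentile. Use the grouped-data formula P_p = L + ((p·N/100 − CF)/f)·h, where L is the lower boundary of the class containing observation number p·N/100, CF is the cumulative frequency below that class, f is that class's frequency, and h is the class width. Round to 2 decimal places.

10.82

N = 91; target position k = 30/100 · 91 = 27.3.
Cumulative frequencies: 25, 39, 62, 91.
Observation 27.3 falls in the class 10 – <15.
L = 10, CF = 25, f = 14, h = 5.
P30 = 10 + ((27.3 − 25)/14)·5 = 10 + 0.821429 = 10.8214.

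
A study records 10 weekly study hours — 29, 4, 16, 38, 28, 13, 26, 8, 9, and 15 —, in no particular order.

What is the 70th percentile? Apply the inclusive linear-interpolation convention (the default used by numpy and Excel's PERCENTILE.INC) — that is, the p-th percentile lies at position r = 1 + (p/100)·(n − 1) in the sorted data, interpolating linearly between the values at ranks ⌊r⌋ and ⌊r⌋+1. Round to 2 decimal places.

26.60

Sorted: 4, 8, 9, 13, 15, 16, 26, 28, 29, 38.
n = 10.
r = 1 + (70/100)·(10 − 1) = 1 + 6.3 = 7.3.
Rank 7 is 26 and rank 8 is 28.
Interpolate: 26 + 0.3·(28 − 26) = 26 + 0.3·2 = 26.6.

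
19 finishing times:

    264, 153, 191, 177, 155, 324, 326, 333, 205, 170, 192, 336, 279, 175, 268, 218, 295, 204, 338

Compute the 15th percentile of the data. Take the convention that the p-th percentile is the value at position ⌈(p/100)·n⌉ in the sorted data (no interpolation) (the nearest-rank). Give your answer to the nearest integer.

170

Sorted: 153, 155, 170, 175, 177, 191, 192, 204, 205, 218, 264, 268, 279, 295, 324, 326, 333, 336, 338.
n = 19.
Position = ⌈15/100 · 19⌉ = ⌈2.85⌉ = 3.
The value at rank 3 is 170.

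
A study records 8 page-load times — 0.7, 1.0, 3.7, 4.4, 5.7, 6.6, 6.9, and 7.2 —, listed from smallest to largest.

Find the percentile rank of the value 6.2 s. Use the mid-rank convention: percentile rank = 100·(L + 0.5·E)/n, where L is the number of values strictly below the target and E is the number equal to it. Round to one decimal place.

62.5

Count below 6.2: L = 5; count equal: E = 0; n = 8.
Percentile rank = 100·(5 + 0.5·0)/8 = 100·5/8 = 62.5.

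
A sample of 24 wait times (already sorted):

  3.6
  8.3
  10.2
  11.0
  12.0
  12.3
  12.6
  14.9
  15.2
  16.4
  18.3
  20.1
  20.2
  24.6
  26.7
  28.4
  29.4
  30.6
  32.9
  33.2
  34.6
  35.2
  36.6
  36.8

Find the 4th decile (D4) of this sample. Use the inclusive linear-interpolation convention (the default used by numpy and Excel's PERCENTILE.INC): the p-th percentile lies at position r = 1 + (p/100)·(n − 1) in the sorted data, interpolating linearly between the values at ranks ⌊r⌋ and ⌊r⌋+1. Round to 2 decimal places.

n = 24.
r = 1 + (40/100)·(24 − 1) = 1 + 9.2 = 10.2.
Rank 10 is 16.4 and rank 11 is 18.3.
Interpolate: 16.4 + 0.2·(18.3 − 16.4) = 16.4 + 0.2·1.9 = 16.78.

16.78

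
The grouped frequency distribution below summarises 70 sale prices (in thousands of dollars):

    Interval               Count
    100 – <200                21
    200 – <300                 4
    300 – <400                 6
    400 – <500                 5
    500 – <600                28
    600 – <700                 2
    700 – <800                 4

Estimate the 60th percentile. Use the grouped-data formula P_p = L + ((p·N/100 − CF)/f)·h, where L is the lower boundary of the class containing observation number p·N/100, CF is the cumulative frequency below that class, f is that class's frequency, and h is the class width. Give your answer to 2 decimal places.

N = 70; target position k = 60/100 · 70 = 42.
Cumulative frequencies: 21, 25, 31, 36, 64, 66, 70.
Observation 42 falls in the class 500 – <600.
L = 500, CF = 36, f = 28, h = 100.
P60 = 500 + ((42 − 36)/28)·100 = 500 + 21.4286 = 521.429.

521.43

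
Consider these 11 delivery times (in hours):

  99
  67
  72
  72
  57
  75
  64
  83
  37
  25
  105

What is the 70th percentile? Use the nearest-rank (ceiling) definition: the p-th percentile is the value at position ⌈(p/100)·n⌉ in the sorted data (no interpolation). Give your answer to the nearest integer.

Sorted: 25, 37, 57, 64, 67, 72, 72, 75, 83, 99, 105.
n = 11.
Position = ⌈70/100 · 11⌉ = ⌈7.7⌉ = 8.
The value at rank 8 is 75.

75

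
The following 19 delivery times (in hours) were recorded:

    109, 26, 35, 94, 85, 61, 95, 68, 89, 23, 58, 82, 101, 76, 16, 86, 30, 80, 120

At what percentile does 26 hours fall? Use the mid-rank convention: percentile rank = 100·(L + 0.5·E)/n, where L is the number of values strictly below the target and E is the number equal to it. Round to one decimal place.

13.2

Sorted: 16, 23, 26, 30, 35, 58, 61, 68, 76, 80, 82, 85, 86, 89, 94, 95, 101, 109, 120.
Count below 26: L = 2; count equal: E = 1; n = 19.
Percentile rank = 100·(2 + 0.5·1)/19 = 100·2.5/19 = 13.16.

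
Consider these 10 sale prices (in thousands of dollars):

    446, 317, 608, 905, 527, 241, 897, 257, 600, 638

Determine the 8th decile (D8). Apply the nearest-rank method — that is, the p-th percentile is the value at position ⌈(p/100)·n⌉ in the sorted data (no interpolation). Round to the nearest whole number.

638

Sorted: 241, 257, 317, 446, 527, 600, 608, 638, 897, 905.
n = 10.
Position = ⌈80/100 · 10⌉ = ⌈8⌉ = 8.
The value at rank 8 is 638.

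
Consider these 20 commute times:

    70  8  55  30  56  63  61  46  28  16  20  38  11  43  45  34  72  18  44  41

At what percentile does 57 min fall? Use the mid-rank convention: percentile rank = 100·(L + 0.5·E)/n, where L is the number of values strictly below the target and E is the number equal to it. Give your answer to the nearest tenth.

80.0

Sorted: 8, 11, 16, 18, 20, 28, 30, 34, 38, 41, 43, 44, 45, 46, 55, 56, 61, 63, 70, 72.
Count below 57: L = 16; count equal: E = 0; n = 20.
Percentile rank = 100·(16 + 0.5·0)/20 = 100·16/20 = 80.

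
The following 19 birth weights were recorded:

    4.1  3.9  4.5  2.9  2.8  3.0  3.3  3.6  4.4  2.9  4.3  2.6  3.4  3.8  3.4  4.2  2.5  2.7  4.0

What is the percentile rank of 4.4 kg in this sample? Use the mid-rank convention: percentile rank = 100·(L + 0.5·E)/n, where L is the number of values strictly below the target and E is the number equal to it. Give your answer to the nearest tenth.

Sorted: 2.5, 2.6, 2.7, 2.8, 2.9, 2.9, 3.0, 3.3, 3.4, 3.4, 3.6, 3.8, 3.9, 4.0, 4.1, 4.2, 4.3, 4.4, 4.5.
Count below 4.4: L = 17; count equal: E = 1; n = 19.
Percentile rank = 100·(17 + 0.5·1)/19 = 100·17.5/19 = 92.11.

92.1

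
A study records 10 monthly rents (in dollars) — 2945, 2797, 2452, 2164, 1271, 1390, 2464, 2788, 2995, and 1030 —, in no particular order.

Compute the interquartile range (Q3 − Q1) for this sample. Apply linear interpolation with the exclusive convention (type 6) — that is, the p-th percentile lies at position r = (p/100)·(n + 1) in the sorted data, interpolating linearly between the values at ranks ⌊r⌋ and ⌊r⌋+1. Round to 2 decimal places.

1473.75

Sorted: 1030, 1271, 1390, 2164, 2452, 2464, 2788, 2797, 2945, 2995.
n = 10.
P25: r = 2.75; ranks 2–3 are 1271, 1390; interpolating gives 1360.25.
P75: r = 8.25; ranks 8–9 are 2797, 2945; interpolating gives 2834.
Difference: 2834 − 1360.25 = 1473.75.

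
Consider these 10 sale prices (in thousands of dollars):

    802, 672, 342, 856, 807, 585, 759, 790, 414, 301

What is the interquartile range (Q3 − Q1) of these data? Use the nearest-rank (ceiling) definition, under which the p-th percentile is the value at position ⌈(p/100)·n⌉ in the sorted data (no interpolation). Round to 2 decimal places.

Sorted: 301, 342, 414, 585, 672, 759, 790, 802, 807, 856.
n = 10.
P25: rank ⌈25/100·10⌉ = 3 → 414.
P75: rank ⌈75/100·10⌉ = 8 → 802.
Difference: 802 − 414 = 388.

388.00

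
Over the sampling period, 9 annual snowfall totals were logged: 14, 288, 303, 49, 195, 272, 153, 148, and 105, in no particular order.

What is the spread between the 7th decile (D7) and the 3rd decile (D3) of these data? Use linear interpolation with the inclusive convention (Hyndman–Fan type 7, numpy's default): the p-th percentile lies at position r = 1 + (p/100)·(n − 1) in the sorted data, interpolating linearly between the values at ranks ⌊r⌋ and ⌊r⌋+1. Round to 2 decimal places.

119.00

Sorted: 14, 49, 105, 148, 153, 195, 272, 288, 303.
n = 9.
P30: r = 3.4; ranks 3–4 are 105, 148; interpolating gives 122.2.
P70: r = 6.6; ranks 6–7 are 195, 272; interpolating gives 241.2.
Difference: 241.2 − 122.2 = 119.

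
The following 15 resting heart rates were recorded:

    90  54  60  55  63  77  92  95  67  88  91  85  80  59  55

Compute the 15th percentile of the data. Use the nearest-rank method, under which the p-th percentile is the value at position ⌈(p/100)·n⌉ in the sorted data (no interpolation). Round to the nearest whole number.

Sorted: 54, 55, 55, 59, 60, 63, 67, 77, 80, 85, 88, 90, 91, 92, 95.
n = 15.
Position = ⌈15/100 · 15⌉ = ⌈2.25⌉ = 3.
The value at rank 3 is 55.

55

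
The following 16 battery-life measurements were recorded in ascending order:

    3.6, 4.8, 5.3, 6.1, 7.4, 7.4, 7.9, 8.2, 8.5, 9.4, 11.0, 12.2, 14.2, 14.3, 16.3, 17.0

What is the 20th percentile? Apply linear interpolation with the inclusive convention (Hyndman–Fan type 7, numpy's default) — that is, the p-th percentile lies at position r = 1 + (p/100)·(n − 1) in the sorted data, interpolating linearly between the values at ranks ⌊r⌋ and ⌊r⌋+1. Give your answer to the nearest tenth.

6.1

n = 16.
r = 1 + (20/100)·(16 − 1) = 1 + 3 = 4.
r is an integer, so P20 is the value at rank 4: 6.1.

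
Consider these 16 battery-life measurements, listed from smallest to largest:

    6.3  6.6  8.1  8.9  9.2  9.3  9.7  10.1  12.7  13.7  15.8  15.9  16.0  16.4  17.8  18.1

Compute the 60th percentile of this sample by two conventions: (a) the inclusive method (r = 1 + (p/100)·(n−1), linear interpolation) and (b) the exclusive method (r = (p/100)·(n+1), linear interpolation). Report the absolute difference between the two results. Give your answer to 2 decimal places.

n = 16.
(a) r = 10 → value at rank 10 = 13.7.
(b) r = 10.2; between ranks 10 (13.7) and 11 (15.8): 14.12.
|13.7 − 14.12| = 0.42.

0.42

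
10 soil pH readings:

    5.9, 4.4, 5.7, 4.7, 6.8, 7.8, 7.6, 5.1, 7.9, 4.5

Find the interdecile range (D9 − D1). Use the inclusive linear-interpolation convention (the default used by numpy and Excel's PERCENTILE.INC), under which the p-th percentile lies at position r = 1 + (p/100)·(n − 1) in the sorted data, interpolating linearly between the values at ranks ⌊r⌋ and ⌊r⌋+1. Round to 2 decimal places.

Sorted: 4.4, 4.5, 4.7, 5.1, 5.7, 5.9, 6.8, 7.6, 7.8, 7.9.
n = 10.
P10: r = 1.9; ranks 1–2 are 4.4, 4.5; interpolating gives 4.49.
P90: r = 9.1; ranks 9–10 are 7.8, 7.9; interpolating gives 7.81.
Difference: 7.81 − 4.49 = 3.32.

3.32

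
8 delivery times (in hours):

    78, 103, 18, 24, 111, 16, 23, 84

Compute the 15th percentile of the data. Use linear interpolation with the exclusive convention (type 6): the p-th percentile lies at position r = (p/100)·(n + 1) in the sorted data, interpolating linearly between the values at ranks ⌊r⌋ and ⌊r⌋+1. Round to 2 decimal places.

Sorted: 16, 18, 23, 24, 78, 84, 103, 111.
n = 8.
r = (15/100)·(8 + 1) = 1.35.
Rank 1 is 16 and rank 2 is 18.
Interpolate: 16 + 0.35·(18 − 16) = 16 + 0.35·2 = 16.7.

16.70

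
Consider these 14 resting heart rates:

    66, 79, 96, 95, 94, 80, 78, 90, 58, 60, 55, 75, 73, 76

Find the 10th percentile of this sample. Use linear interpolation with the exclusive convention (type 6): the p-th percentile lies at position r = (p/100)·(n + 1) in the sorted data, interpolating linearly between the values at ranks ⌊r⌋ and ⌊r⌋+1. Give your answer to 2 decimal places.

Sorted: 55, 58, 60, 66, 73, 75, 76, 78, 79, 80, 90, 94, 95, 96.
n = 14.
r = (10/100)·(14 + 1) = 1.5.
Rank 1 is 55 and rank 2 is 58.
Interpolate: 55 + 0.5·(58 − 55) = 55 + 0.5·3 = 56.5.

56.50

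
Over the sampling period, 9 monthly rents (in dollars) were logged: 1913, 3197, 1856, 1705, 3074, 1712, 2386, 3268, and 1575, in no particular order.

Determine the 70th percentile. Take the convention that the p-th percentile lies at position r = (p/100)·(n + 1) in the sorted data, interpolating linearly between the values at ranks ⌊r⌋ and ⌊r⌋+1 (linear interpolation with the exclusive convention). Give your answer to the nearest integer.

3074

Sorted: 1575, 1705, 1712, 1856, 1913, 2386, 3074, 3197, 3268.
n = 9.
r = (70/100)·(9 + 1) = 7.
r is an integer, so P70 is the value at rank 7: 3074.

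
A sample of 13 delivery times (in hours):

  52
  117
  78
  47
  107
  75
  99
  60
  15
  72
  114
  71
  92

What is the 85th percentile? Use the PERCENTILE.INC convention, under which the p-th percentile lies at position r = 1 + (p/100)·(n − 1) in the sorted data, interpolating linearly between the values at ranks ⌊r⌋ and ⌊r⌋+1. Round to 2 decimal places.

Sorted: 15, 47, 52, 60, 71, 72, 75, 78, 92, 99, 107, 114, 117.
n = 13.
r = 1 + (85/100)·(13 − 1) = 1 + 10.2 = 11.2.
Rank 11 is 107 and rank 12 is 114.
Interpolate: 107 + 0.2·(114 − 107) = 107 + 0.2·7 = 108.4.

108.40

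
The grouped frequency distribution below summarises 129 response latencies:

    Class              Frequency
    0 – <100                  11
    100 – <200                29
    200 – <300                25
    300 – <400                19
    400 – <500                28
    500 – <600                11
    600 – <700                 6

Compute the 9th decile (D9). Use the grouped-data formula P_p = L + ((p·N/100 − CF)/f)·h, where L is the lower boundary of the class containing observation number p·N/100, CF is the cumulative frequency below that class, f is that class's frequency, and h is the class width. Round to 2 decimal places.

537.27

N = 129; target position k = 90/100 · 129 = 116.1.
Cumulative frequencies: 11, 40, 65, 84, 112, 123, 129.
Observation 116.1 falls in the class 500 – <600.
L = 500, CF = 112, f = 11, h = 100.
P90 = 500 + ((116.1 − 112)/11)·100 = 500 + 37.2727 = 537.273.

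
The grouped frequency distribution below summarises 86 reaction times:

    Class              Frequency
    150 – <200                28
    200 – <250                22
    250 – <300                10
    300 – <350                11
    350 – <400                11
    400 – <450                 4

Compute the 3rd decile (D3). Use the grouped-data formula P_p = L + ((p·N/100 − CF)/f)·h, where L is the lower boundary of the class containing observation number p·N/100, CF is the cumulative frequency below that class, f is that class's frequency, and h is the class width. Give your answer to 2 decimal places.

N = 86; target position k = 30/100 · 86 = 25.8.
Cumulative frequencies: 28, 50, 60, 71, 82, 86.
Observation 25.8 falls in the class 150 – <200.
L = 150, CF = 0, f = 28, h = 50.
P30 = 150 + ((25.8 − 0)/28)·50 = 150 + 46.0714 = 196.071.

196.07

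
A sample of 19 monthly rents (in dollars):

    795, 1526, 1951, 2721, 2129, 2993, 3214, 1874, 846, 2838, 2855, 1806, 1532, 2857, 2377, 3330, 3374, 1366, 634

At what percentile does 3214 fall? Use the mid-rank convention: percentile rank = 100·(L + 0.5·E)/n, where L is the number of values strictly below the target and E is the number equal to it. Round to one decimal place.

Sorted: 634, 795, 846, 1366, 1526, 1532, 1806, 1874, 1951, 2129, 2377, 2721, 2838, 2855, 2857, 2993, 3214, 3330, 3374.
Count below 3214: L = 16; count equal: E = 1; n = 19.
Percentile rank = 100·(16 + 0.5·1)/19 = 100·16.5/19 = 86.84.

86.8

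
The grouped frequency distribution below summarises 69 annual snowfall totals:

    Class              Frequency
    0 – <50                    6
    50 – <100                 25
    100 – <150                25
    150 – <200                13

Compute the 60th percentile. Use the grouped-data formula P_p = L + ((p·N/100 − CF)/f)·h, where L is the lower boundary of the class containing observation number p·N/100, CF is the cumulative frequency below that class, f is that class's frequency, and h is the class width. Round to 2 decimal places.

N = 69; target position k = 60/100 · 69 = 41.4.
Cumulative frequencies: 6, 31, 56, 69.
Observation 41.4 falls in the class 100 – <150.
L = 100, CF = 31, f = 25, h = 50.
P60 = 100 + ((41.4 − 31)/25)·50 = 100 + 20.8 = 120.8.

120.80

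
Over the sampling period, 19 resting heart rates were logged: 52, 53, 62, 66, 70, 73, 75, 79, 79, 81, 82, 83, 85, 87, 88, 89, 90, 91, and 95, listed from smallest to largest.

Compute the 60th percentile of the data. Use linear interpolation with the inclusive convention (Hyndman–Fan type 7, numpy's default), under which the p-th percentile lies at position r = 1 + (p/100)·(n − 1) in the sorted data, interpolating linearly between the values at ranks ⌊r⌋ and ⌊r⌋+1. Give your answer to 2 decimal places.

n = 19.
r = 1 + (60/100)·(19 − 1) = 1 + 10.8 = 11.8.
Rank 11 is 82 and rank 12 is 83.
Interpolate: 82 + 0.8·(83 − 82) = 82 + 0.8·1 = 82.8.

82.80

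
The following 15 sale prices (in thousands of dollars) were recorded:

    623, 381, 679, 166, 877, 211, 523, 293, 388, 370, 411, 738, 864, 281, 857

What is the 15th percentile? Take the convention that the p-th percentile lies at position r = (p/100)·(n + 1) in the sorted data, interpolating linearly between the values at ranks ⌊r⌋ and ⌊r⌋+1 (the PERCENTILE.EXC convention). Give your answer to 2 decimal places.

Sorted: 166, 211, 281, 293, 370, 381, 388, 411, 523, 623, 679, 738, 857, 864, 877.
n = 15.
r = (15/100)·(15 + 1) = 2.4.
Rank 2 is 211 and rank 3 is 281.
Interpolate: 211 + 0.4·(281 − 211) = 211 + 0.4·70 = 239.

239.00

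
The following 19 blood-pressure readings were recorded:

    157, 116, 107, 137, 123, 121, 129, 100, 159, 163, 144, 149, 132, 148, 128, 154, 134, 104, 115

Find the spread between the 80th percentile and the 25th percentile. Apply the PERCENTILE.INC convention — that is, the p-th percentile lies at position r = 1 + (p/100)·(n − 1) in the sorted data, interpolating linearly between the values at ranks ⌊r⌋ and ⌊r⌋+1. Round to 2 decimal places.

Sorted: 100, 104, 107, 115, 116, 121, 123, 128, 129, 132, 134, 137, 144, 148, 149, 154, 157, 159, 163.
n = 19.
P25: r = 5.5; ranks 5–6 are 116, 121; interpolating gives 118.5.
P80: r = 15.4; ranks 15–16 are 149, 154; interpolating gives 151.
Difference: 151 − 118.5 = 32.5.

32.50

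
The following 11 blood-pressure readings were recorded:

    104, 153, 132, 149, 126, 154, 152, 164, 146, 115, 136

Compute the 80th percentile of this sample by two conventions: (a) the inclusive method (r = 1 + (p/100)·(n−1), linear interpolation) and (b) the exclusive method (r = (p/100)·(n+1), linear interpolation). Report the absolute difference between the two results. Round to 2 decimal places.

0.60

Sorted: 104, 115, 126, 132, 136, 146, 149, 152, 153, 154, 164.
n = 11.
(a) r = 9 → value at rank 9 = 153.
(b) r = 9.6; between ranks 9 (153) and 10 (154): 153.6.
|153 − 153.6| = 0.6.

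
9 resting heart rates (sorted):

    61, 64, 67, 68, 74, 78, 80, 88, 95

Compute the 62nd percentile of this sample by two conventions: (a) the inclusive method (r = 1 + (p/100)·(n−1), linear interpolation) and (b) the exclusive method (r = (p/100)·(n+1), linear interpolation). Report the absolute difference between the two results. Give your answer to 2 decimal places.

n = 9.
(a) r = 5.96; between ranks 5 (74) and 6 (78): 77.84.
(b) r = 6.2; between ranks 6 (78) and 7 (80): 78.4.
|77.84 − 78.4| = 0.56.

0.56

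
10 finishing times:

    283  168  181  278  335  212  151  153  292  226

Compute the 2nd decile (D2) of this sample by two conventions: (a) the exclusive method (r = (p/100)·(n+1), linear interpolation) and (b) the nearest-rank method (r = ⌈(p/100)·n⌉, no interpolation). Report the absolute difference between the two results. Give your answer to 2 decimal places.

Sorted: 151, 153, 168, 181, 212, 226, 278, 283, 292, 335.
n = 10.
(a) r = 2.2; between ranks 2 (153) and 3 (168): 156.
(b) the nearest-rank method: rank 2 → 153.
|156 − 153| = 3.

3.00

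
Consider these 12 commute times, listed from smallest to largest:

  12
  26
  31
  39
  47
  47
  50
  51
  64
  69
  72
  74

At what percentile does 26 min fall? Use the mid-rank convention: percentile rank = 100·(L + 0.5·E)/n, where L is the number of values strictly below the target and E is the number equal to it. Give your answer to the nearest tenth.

Count below 26: L = 1; count equal: E = 1; n = 12.
Percentile rank = 100·(1 + 0.5·1)/12 = 100·1.5/12 = 12.5.

12.5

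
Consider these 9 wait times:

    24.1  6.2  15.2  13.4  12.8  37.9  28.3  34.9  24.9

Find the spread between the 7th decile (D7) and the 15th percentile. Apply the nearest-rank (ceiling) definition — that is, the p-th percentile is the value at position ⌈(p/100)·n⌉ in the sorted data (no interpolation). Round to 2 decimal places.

15.50

Sorted: 6.2, 12.8, 13.4, 15.2, 24.1, 24.9, 28.3, 34.9, 37.9.
n = 9.
P15: rank ⌈15/100·9⌉ = 2 → 12.8.
P70: rank ⌈70/100·9⌉ = 7 → 28.3.
Difference: 28.3 − 12.8 = 15.5.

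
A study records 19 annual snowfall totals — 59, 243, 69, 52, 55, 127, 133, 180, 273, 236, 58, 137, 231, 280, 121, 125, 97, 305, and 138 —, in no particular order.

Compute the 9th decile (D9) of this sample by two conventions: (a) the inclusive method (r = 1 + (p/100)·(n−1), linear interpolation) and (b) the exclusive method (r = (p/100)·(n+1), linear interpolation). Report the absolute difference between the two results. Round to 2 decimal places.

Sorted: 52, 55, 58, 59, 69, 97, 121, 125, 127, 133, 137, 138, 180, 231, 236, 243, 273, 280, 305.
n = 19.
(a) r = 17.2; between ranks 17 (273) and 18 (280): 274.4.
(b) r = 18 → value at rank 18 = 280.
|274.4 − 280| = 5.6.

5.60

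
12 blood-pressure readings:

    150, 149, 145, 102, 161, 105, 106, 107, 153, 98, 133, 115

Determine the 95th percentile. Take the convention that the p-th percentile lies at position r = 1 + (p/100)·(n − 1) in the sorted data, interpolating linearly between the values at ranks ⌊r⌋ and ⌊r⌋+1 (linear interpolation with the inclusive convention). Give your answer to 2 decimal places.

156.60

Sorted: 98, 102, 105, 106, 107, 115, 133, 145, 149, 150, 153, 161.
n = 12.
r = 1 + (95/100)·(12 − 1) = 1 + 10.45 = 11.45.
Rank 11 is 153 and rank 12 is 161.
Interpolate: 153 + 0.45·(161 − 153) = 153 + 0.45·8 = 156.6.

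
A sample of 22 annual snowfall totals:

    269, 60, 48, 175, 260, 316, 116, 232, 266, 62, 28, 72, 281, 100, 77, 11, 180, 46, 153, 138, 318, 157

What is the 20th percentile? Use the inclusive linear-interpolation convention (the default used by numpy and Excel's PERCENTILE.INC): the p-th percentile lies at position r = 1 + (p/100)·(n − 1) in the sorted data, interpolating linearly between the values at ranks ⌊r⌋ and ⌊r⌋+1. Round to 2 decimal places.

Sorted: 11, 28, 46, 48, 60, 62, 72, 77, 100, 116, 138, 153, 157, 175, 180, 232, 260, 266, 269, 281, 316, 318.
n = 22.
r = 1 + (20/100)·(22 − 1) = 1 + 4.2 = 5.2.
Rank 5 is 60 and rank 6 is 62.
Interpolate: 60 + 0.2·(62 − 60) = 60 + 0.2·2 = 60.4.

60.40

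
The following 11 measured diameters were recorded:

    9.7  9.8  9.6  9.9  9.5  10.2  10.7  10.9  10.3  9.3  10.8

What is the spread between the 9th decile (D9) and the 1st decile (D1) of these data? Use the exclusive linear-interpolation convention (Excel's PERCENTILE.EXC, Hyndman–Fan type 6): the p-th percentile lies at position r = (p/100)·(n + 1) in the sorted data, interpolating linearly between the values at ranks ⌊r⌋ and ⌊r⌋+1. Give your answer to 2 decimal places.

Sorted: 9.3, 9.5, 9.6, 9.7, 9.8, 9.9, 10.2, 10.3, 10.7, 10.8, 10.9.
n = 11.
P10: r = 1.2; ranks 1–2 are 9.3, 9.5; interpolating gives 9.34.
P90: r = 10.8; ranks 10–11 are 10.8, 10.9; interpolating gives 10.88.
Difference: 10.88 − 9.34 = 1.54.

1.54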